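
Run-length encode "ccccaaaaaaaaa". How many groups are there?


Input: ccccaaaaaaaaa
Scanning for consecutive runs:
  Group 1: 'c' x 4 (positions 0-3)
  Group 2: 'a' x 9 (positions 4-12)
Total groups: 2

2


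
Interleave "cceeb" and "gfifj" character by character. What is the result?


Interleaving "cceeb" and "gfifj":
  Position 0: 'c' from first, 'g' from second => "cg"
  Position 1: 'c' from first, 'f' from second => "cf"
  Position 2: 'e' from first, 'i' from second => "ei"
  Position 3: 'e' from first, 'f' from second => "ef"
  Position 4: 'b' from first, 'j' from second => "bj"
Result: cgcfeiefbj

cgcfeiefbj


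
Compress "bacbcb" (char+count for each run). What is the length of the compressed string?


Input: bacbcb
Runs:
  'b' x 1 => "b1"
  'a' x 1 => "a1"
  'c' x 1 => "c1"
  'b' x 1 => "b1"
  'c' x 1 => "c1"
  'b' x 1 => "b1"
Compressed: "b1a1c1b1c1b1"
Compressed length: 12

12


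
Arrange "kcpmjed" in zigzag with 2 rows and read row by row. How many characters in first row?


Zigzag "kcpmjed" into 2 rows:
Placing characters:
  'k' => row 0
  'c' => row 1
  'p' => row 0
  'm' => row 1
  'j' => row 0
  'e' => row 1
  'd' => row 0
Rows:
  Row 0: "kpjd"
  Row 1: "cme"
First row length: 4

4


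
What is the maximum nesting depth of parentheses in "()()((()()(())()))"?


Input: "()()((()()(())()))"
Tracking depth:
  Position 0 '(': depth becomes 1
  Position 1 ')': depth becomes 0
  Position 2 '(': depth becomes 1
  Position 3 ')': depth becomes 0
  Position 4 '(': depth becomes 1
  Position 5 '(': depth becomes 2
  Position 6 '(': depth becomes 3
  Position 7 ')': depth becomes 2
  Position 8 '(': depth becomes 3
  Position 9 ')': depth becomes 2
  Position 10 '(': depth becomes 3
  Position 11 '(': depth becomes 4
  Position 12 ')': depth becomes 3
  Position 13 ')': depth becomes 2
  Position 14 '(': depth becomes 3
  Position 15 ')': depth becomes 2
  Position 16 ')': depth becomes 1
  Position 17 ')': depth becomes 0
Maximum depth reached: 4

4


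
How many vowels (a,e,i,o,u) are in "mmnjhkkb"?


Input: mmnjhkkb
Checking each character:
  'm' at position 0: consonant
  'm' at position 1: consonant
  'n' at position 2: consonant
  'j' at position 3: consonant
  'h' at position 4: consonant
  'k' at position 5: consonant
  'k' at position 6: consonant
  'b' at position 7: consonant
Total vowels: 0

0


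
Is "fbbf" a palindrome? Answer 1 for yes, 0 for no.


Input: fbbf
Reversed: fbbf
  Compare pos 0 ('f') with pos 3 ('f'): match
  Compare pos 1 ('b') with pos 2 ('b'): match
Result: palindrome

1


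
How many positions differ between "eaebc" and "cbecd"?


Comparing "eaebc" and "cbecd" position by position:
  Position 0: 'e' vs 'c' => DIFFER
  Position 1: 'a' vs 'b' => DIFFER
  Position 2: 'e' vs 'e' => same
  Position 3: 'b' vs 'c' => DIFFER
  Position 4: 'c' vs 'd' => DIFFER
Positions that differ: 4

4


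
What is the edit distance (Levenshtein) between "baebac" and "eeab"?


Computing edit distance: "baebac" -> "eeab"
DP table:
           e    e    a    b
      0    1    2    3    4
  b   1    1    2    3    3
  a   2    2    2    2    3
  e   3    2    2    3    3
  b   4    3    3    3    3
  a   5    4    4    3    4
  c   6    5    5    4    4
Edit distance = dp[6][4] = 4

4


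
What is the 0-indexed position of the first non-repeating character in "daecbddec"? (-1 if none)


Input: daecbddec
Character frequencies:
  'a': 1
  'b': 1
  'c': 2
  'd': 3
  'e': 2
Scanning left to right for freq == 1:
  Position 0 ('d'): freq=3, skip
  Position 1 ('a'): unique! => answer = 1

1


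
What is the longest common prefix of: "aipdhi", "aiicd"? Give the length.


Words: aipdhi, aiicd
  Position 0: all 'a' => match
  Position 1: all 'i' => match
  Position 2: ('p', 'i') => mismatch, stop
LCP = "ai" (length 2)

2


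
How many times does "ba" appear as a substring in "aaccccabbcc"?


Searching for "ba" in "aaccccabbcc"
Scanning each position:
  Position 0: "aa" => no
  Position 1: "ac" => no
  Position 2: "cc" => no
  Position 3: "cc" => no
  Position 4: "cc" => no
  Position 5: "ca" => no
  Position 6: "ab" => no
  Position 7: "bb" => no
  Position 8: "bc" => no
  Position 9: "cc" => no
Total occurrences: 0

0


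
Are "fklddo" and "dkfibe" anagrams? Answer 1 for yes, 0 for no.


Strings: "fklddo", "dkfibe"
Sorted first:  ddfklo
Sorted second: bdefik
Differ at position 0: 'd' vs 'b' => not anagrams

0


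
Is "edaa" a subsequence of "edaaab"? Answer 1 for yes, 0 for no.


Check if "edaa" is a subsequence of "edaaab"
Greedy scan:
  Position 0 ('e'): matches sub[0] = 'e'
  Position 1 ('d'): matches sub[1] = 'd'
  Position 2 ('a'): matches sub[2] = 'a'
  Position 3 ('a'): matches sub[3] = 'a'
  Position 4 ('a'): no match needed
  Position 5 ('b'): no match needed
All 4 characters matched => is a subsequence

1


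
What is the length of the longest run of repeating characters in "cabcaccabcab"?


Input: "cabcaccabcab"
Scanning for longest run:
  Position 1 ('a'): new char, reset run to 1
  Position 2 ('b'): new char, reset run to 1
  Position 3 ('c'): new char, reset run to 1
  Position 4 ('a'): new char, reset run to 1
  Position 5 ('c'): new char, reset run to 1
  Position 6 ('c'): continues run of 'c', length=2
  Position 7 ('a'): new char, reset run to 1
  Position 8 ('b'): new char, reset run to 1
  Position 9 ('c'): new char, reset run to 1
  Position 10 ('a'): new char, reset run to 1
  Position 11 ('b'): new char, reset run to 1
Longest run: 'c' with length 2

2


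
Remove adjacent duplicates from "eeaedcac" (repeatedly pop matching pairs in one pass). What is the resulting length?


Input: eeaedcac
Stack-based adjacent duplicate removal:
  Read 'e': push. Stack: e
  Read 'e': matches stack top 'e' => pop. Stack: (empty)
  Read 'a': push. Stack: a
  Read 'e': push. Stack: ae
  Read 'd': push. Stack: aed
  Read 'c': push. Stack: aedc
  Read 'a': push. Stack: aedca
  Read 'c': push. Stack: aedcac
Final stack: "aedcac" (length 6)

6


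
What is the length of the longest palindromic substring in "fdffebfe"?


Input: "fdffebfe"
Checking substrings for palindromes:
  [0:3] "fdf" (len 3) => palindrome
  [2:4] "ff" (len 2) => palindrome
Longest palindromic substring: "fdf" with length 3

3


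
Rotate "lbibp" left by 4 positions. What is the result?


Input: "lbibp", rotate left by 4
First 4 characters: "lbib"
Remaining characters: "p"
Concatenate remaining + first: "p" + "lbib" = "plbib"

plbib


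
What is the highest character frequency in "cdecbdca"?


Input: cdecbdca
Character counts:
  'a': 1
  'b': 1
  'c': 3
  'd': 2
  'e': 1
Maximum frequency: 3

3


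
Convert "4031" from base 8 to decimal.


Input: "4031" in base 8
Positional expansion:
  Digit '4' (value 4) x 8^3 = 2048
  Digit '0' (value 0) x 8^2 = 0
  Digit '3' (value 3) x 8^1 = 24
  Digit '1' (value 1) x 8^0 = 1
Sum = 2073

2073


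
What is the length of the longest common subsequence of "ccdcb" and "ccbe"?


LCS of "ccdcb" and "ccbe"
DP table:
           c    c    b    e
      0    0    0    0    0
  c   0    1    1    1    1
  c   0    1    2    2    2
  d   0    1    2    2    2
  c   0    1    2    2    2
  b   0    1    2    3    3
LCS length = dp[5][4] = 3

3


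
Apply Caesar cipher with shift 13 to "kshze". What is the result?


Caesar cipher: shift "kshze" by 13
  'k' (pos 10) + 13 = pos 23 = 'x'
  's' (pos 18) + 13 = pos 5 = 'f'
  'h' (pos 7) + 13 = pos 20 = 'u'
  'z' (pos 25) + 13 = pos 12 = 'm'
  'e' (pos 4) + 13 = pos 17 = 'r'
Result: xfumr

xfumr


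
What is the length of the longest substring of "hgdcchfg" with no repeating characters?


Input: "hgdcchfg"
Sliding window (track last position of each char):
  Position 0 ('h'): window [0,0] length 1 -- new best
  Position 1 ('g'): window [0,1] length 2 -- new best
  Position 2 ('d'): window [0,2] length 3 -- new best
  Position 3 ('c'): window [0,3] length 4 -- new best
  Position 4 ('c'): repeat (last at 3), move window start to 4
  Position 4 ('c'): window [4,4] length 1
  Position 5 ('h'): window [4,5] length 2
  Position 6 ('f'): window [4,6] length 3
  Position 7 ('g'): window [4,7] length 4
Longest substring with no repeats: "hgdc" with length 4

4


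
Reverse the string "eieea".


Input: eieea
Reading characters right to left:
  Position 4: 'a'
  Position 3: 'e'
  Position 2: 'e'
  Position 1: 'i'
  Position 0: 'e'
Reversed: aeeie

aeeie


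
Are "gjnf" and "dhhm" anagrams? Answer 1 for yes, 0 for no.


Strings: "gjnf", "dhhm"
Sorted first:  fgjn
Sorted second: dhhm
Differ at position 0: 'f' vs 'd' => not anagrams

0


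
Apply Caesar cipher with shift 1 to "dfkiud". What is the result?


Caesar cipher: shift "dfkiud" by 1
  'd' (pos 3) + 1 = pos 4 = 'e'
  'f' (pos 5) + 1 = pos 6 = 'g'
  'k' (pos 10) + 1 = pos 11 = 'l'
  'i' (pos 8) + 1 = pos 9 = 'j'
  'u' (pos 20) + 1 = pos 21 = 'v'
  'd' (pos 3) + 1 = pos 4 = 'e'
Result: egljve

egljve


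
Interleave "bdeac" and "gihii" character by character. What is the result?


Interleaving "bdeac" and "gihii":
  Position 0: 'b' from first, 'g' from second => "bg"
  Position 1: 'd' from first, 'i' from second => "di"
  Position 2: 'e' from first, 'h' from second => "eh"
  Position 3: 'a' from first, 'i' from second => "ai"
  Position 4: 'c' from first, 'i' from second => "ci"
Result: bgdiehaici

bgdiehaici


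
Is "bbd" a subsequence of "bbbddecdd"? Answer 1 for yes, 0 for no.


Check if "bbd" is a subsequence of "bbbddecdd"
Greedy scan:
  Position 0 ('b'): matches sub[0] = 'b'
  Position 1 ('b'): matches sub[1] = 'b'
  Position 2 ('b'): no match needed
  Position 3 ('d'): matches sub[2] = 'd'
  Position 4 ('d'): no match needed
  Position 5 ('e'): no match needed
  Position 6 ('c'): no match needed
  Position 7 ('d'): no match needed
  Position 8 ('d'): no match needed
All 3 characters matched => is a subsequence

1


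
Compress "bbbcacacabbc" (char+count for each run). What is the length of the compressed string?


Input: bbbcacacabbc
Runs:
  'b' x 3 => "b3"
  'c' x 1 => "c1"
  'a' x 1 => "a1"
  'c' x 1 => "c1"
  'a' x 1 => "a1"
  'c' x 1 => "c1"
  'a' x 1 => "a1"
  'b' x 2 => "b2"
  'c' x 1 => "c1"
Compressed: "b3c1a1c1a1c1a1b2c1"
Compressed length: 18

18


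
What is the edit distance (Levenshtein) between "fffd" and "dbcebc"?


Computing edit distance: "fffd" -> "dbcebc"
DP table:
           d    b    c    e    b    c
      0    1    2    3    4    5    6
  f   1    1    2    3    4    5    6
  f   2    2    2    3    4    5    6
  f   3    3    3    3    4    5    6
  d   4    3    4    4    4    5    6
Edit distance = dp[4][6] = 6

6


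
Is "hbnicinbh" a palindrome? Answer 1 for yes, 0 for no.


Input: hbnicinbh
Reversed: hbnicinbh
  Compare pos 0 ('h') with pos 8 ('h'): match
  Compare pos 1 ('b') with pos 7 ('b'): match
  Compare pos 2 ('n') with pos 6 ('n'): match
  Compare pos 3 ('i') with pos 5 ('i'): match
Result: palindrome

1


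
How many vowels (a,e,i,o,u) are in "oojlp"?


Input: oojlp
Checking each character:
  'o' at position 0: vowel (running total: 1)
  'o' at position 1: vowel (running total: 2)
  'j' at position 2: consonant
  'l' at position 3: consonant
  'p' at position 4: consonant
Total vowels: 2

2


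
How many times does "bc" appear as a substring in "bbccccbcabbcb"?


Searching for "bc" in "bbccccbcabbcb"
Scanning each position:
  Position 0: "bb" => no
  Position 1: "bc" => MATCH
  Position 2: "cc" => no
  Position 3: "cc" => no
  Position 4: "cc" => no
  Position 5: "cb" => no
  Position 6: "bc" => MATCH
  Position 7: "ca" => no
  Position 8: "ab" => no
  Position 9: "bb" => no
  Position 10: "bc" => MATCH
  Position 11: "cb" => no
Total occurrences: 3

3


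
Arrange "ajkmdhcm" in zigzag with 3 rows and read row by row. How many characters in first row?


Zigzag "ajkmdhcm" into 3 rows:
Placing characters:
  'a' => row 0
  'j' => row 1
  'k' => row 2
  'm' => row 1
  'd' => row 0
  'h' => row 1
  'c' => row 2
  'm' => row 1
Rows:
  Row 0: "ad"
  Row 1: "jmhm"
  Row 2: "kc"
First row length: 2

2


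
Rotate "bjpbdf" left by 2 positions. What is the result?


Input: "bjpbdf", rotate left by 2
First 2 characters: "bj"
Remaining characters: "pbdf"
Concatenate remaining + first: "pbdf" + "bj" = "pbdfbj"

pbdfbj


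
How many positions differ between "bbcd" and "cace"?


Comparing "bbcd" and "cace" position by position:
  Position 0: 'b' vs 'c' => DIFFER
  Position 1: 'b' vs 'a' => DIFFER
  Position 2: 'c' vs 'c' => same
  Position 3: 'd' vs 'e' => DIFFER
Positions that differ: 3

3


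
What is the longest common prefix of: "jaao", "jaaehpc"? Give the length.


Words: jaao, jaaehpc
  Position 0: all 'j' => match
  Position 1: all 'a' => match
  Position 2: all 'a' => match
  Position 3: ('o', 'e') => mismatch, stop
LCP = "jaa" (length 3)

3


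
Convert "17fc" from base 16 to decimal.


Input: "17fc" in base 16
Positional expansion:
  Digit '1' (value 1) x 16^3 = 4096
  Digit '7' (value 7) x 16^2 = 1792
  Digit 'f' (value 15) x 16^1 = 240
  Digit 'c' (value 12) x 16^0 = 12
Sum = 6140

6140


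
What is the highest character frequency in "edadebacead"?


Input: edadebacead
Character counts:
  'a': 3
  'b': 1
  'c': 1
  'd': 3
  'e': 3
Maximum frequency: 3

3


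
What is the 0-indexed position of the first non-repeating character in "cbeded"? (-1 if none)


Input: cbeded
Character frequencies:
  'b': 1
  'c': 1
  'd': 2
  'e': 2
Scanning left to right for freq == 1:
  Position 0 ('c'): unique! => answer = 0

0


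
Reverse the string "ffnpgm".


Input: ffnpgm
Reading characters right to left:
  Position 5: 'm'
  Position 4: 'g'
  Position 3: 'p'
  Position 2: 'n'
  Position 1: 'f'
  Position 0: 'f'
Reversed: mgpnff

mgpnff


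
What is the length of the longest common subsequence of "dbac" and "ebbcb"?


LCS of "dbac" and "ebbcb"
DP table:
           e    b    b    c    b
      0    0    0    0    0    0
  d   0    0    0    0    0    0
  b   0    0    1    1    1    1
  a   0    0    1    1    1    1
  c   0    0    1    1    2    2
LCS length = dp[4][5] = 2

2


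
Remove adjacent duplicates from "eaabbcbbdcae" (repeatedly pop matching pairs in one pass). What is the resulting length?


Input: eaabbcbbdcae
Stack-based adjacent duplicate removal:
  Read 'e': push. Stack: e
  Read 'a': push. Stack: ea
  Read 'a': matches stack top 'a' => pop. Stack: e
  Read 'b': push. Stack: eb
  Read 'b': matches stack top 'b' => pop. Stack: e
  Read 'c': push. Stack: ec
  Read 'b': push. Stack: ecb
  Read 'b': matches stack top 'b' => pop. Stack: ec
  Read 'd': push. Stack: ecd
  Read 'c': push. Stack: ecdc
  Read 'a': push. Stack: ecdca
  Read 'e': push. Stack: ecdcae
Final stack: "ecdcae" (length 6)

6


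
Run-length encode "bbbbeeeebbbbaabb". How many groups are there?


Input: bbbbeeeebbbbaabb
Scanning for consecutive runs:
  Group 1: 'b' x 4 (positions 0-3)
  Group 2: 'e' x 4 (positions 4-7)
  Group 3: 'b' x 4 (positions 8-11)
  Group 4: 'a' x 2 (positions 12-13)
  Group 5: 'b' x 2 (positions 14-15)
Total groups: 5

5


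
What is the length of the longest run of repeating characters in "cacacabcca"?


Input: "cacacabcca"
Scanning for longest run:
  Position 1 ('a'): new char, reset run to 1
  Position 2 ('c'): new char, reset run to 1
  Position 3 ('a'): new char, reset run to 1
  Position 4 ('c'): new char, reset run to 1
  Position 5 ('a'): new char, reset run to 1
  Position 6 ('b'): new char, reset run to 1
  Position 7 ('c'): new char, reset run to 1
  Position 8 ('c'): continues run of 'c', length=2
  Position 9 ('a'): new char, reset run to 1
Longest run: 'c' with length 2

2


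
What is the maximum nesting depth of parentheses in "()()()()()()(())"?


Input: "()()()()()()(())"
Tracking depth:
  Position 0 '(': depth becomes 1
  Position 1 ')': depth becomes 0
  Position 2 '(': depth becomes 1
  Position 3 ')': depth becomes 0
  Position 4 '(': depth becomes 1
  Position 5 ')': depth becomes 0
  Position 6 '(': depth becomes 1
  Position 7 ')': depth becomes 0
  Position 8 '(': depth becomes 1
  Position 9 ')': depth becomes 0
  Position 10 '(': depth becomes 1
  Position 11 ')': depth becomes 0
  Position 12 '(': depth becomes 1
  Position 13 '(': depth becomes 2
  Position 14 ')': depth becomes 1
  Position 15 ')': depth becomes 0
Maximum depth reached: 2

2


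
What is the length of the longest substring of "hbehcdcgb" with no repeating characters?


Input: "hbehcdcgb"
Sliding window (track last position of each char):
  Position 0 ('h'): window [0,0] length 1 -- new best
  Position 1 ('b'): window [0,1] length 2 -- new best
  Position 2 ('e'): window [0,2] length 3 -- new best
  Position 3 ('h'): repeat (last at 0), move window start to 1
  Position 3 ('h'): window [1,3] length 3
  Position 4 ('c'): window [1,4] length 4 -- new best
  Position 5 ('d'): window [1,5] length 5 -- new best
  Position 6 ('c'): repeat (last at 4), move window start to 5
  Position 6 ('c'): window [5,6] length 2
  Position 7 ('g'): window [5,7] length 3
  Position 8 ('b'): window [5,8] length 4
Longest substring with no repeats: "behcd" with length 5

5


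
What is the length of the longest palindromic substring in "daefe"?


Input: "daefe"
Checking substrings for palindromes:
  [2:5] "efe" (len 3) => palindrome
Longest palindromic substring: "efe" with length 3

3


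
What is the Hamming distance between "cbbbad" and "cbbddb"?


Comparing "cbbbad" and "cbbddb" position by position:
  Position 0: 'c' vs 'c' => same
  Position 1: 'b' vs 'b' => same
  Position 2: 'b' vs 'b' => same
  Position 3: 'b' vs 'd' => differ
  Position 4: 'a' vs 'd' => differ
  Position 5: 'd' vs 'b' => differ
Total differences (Hamming distance): 3

3


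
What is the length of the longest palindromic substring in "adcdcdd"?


Input: "adcdcdd"
Checking substrings for palindromes:
  [1:6] "dcdcd" (len 5) => palindrome
  [1:4] "dcd" (len 3) => palindrome
  [2:5] "cdc" (len 3) => palindrome
  [3:6] "dcd" (len 3) => palindrome
  [5:7] "dd" (len 2) => palindrome
Longest palindromic substring: "dcdcd" with length 5

5


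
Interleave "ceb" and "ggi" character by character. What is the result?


Interleaving "ceb" and "ggi":
  Position 0: 'c' from first, 'g' from second => "cg"
  Position 1: 'e' from first, 'g' from second => "eg"
  Position 2: 'b' from first, 'i' from second => "bi"
Result: cgegbi

cgegbi


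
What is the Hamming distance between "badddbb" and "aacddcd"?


Comparing "badddbb" and "aacddcd" position by position:
  Position 0: 'b' vs 'a' => differ
  Position 1: 'a' vs 'a' => same
  Position 2: 'd' vs 'c' => differ
  Position 3: 'd' vs 'd' => same
  Position 4: 'd' vs 'd' => same
  Position 5: 'b' vs 'c' => differ
  Position 6: 'b' vs 'd' => differ
Total differences (Hamming distance): 4

4


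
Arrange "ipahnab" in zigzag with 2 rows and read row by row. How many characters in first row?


Zigzag "ipahnab" into 2 rows:
Placing characters:
  'i' => row 0
  'p' => row 1
  'a' => row 0
  'h' => row 1
  'n' => row 0
  'a' => row 1
  'b' => row 0
Rows:
  Row 0: "ianb"
  Row 1: "pha"
First row length: 4

4


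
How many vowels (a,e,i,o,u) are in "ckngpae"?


Input: ckngpae
Checking each character:
  'c' at position 0: consonant
  'k' at position 1: consonant
  'n' at position 2: consonant
  'g' at position 3: consonant
  'p' at position 4: consonant
  'a' at position 5: vowel (running total: 1)
  'e' at position 6: vowel (running total: 2)
Total vowels: 2

2


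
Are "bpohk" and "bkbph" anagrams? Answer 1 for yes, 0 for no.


Strings: "bpohk", "bkbph"
Sorted first:  bhkop
Sorted second: bbhkp
Differ at position 1: 'h' vs 'b' => not anagrams

0


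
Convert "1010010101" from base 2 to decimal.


Input: "1010010101" in base 2
Positional expansion:
  Digit '1' (value 1) x 2^9 = 512
  Digit '0' (value 0) x 2^8 = 0
  Digit '1' (value 1) x 2^7 = 128
  Digit '0' (value 0) x 2^6 = 0
  Digit '0' (value 0) x 2^5 = 0
  Digit '1' (value 1) x 2^4 = 16
  Digit '0' (value 0) x 2^3 = 0
  Digit '1' (value 1) x 2^2 = 4
  Digit '0' (value 0) x 2^1 = 0
  Digit '1' (value 1) x 2^0 = 1
Sum = 661

661


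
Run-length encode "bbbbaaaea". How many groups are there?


Input: bbbbaaaea
Scanning for consecutive runs:
  Group 1: 'b' x 4 (positions 0-3)
  Group 2: 'a' x 3 (positions 4-6)
  Group 3: 'e' x 1 (positions 7-7)
  Group 4: 'a' x 1 (positions 8-8)
Total groups: 4

4


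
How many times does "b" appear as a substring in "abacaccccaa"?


Searching for "b" in "abacaccccaa"
Scanning each position:
  Position 0: "a" => no
  Position 1: "b" => MATCH
  Position 2: "a" => no
  Position 3: "c" => no
  Position 4: "a" => no
  Position 5: "c" => no
  Position 6: "c" => no
  Position 7: "c" => no
  Position 8: "c" => no
  Position 9: "a" => no
  Position 10: "a" => no
Total occurrences: 1

1


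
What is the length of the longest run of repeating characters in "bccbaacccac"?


Input: "bccbaacccac"
Scanning for longest run:
  Position 1 ('c'): new char, reset run to 1
  Position 2 ('c'): continues run of 'c', length=2
  Position 3 ('b'): new char, reset run to 1
  Position 4 ('a'): new char, reset run to 1
  Position 5 ('a'): continues run of 'a', length=2
  Position 6 ('c'): new char, reset run to 1
  Position 7 ('c'): continues run of 'c', length=2
  Position 8 ('c'): continues run of 'c', length=3
  Position 9 ('a'): new char, reset run to 1
  Position 10 ('c'): new char, reset run to 1
Longest run: 'c' with length 3

3


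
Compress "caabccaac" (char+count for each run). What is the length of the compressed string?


Input: caabccaac
Runs:
  'c' x 1 => "c1"
  'a' x 2 => "a2"
  'b' x 1 => "b1"
  'c' x 2 => "c2"
  'a' x 2 => "a2"
  'c' x 1 => "c1"
Compressed: "c1a2b1c2a2c1"
Compressed length: 12

12


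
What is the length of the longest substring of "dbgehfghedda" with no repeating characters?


Input: "dbgehfghedda"
Sliding window (track last position of each char):
  Position 0 ('d'): window [0,0] length 1 -- new best
  Position 1 ('b'): window [0,1] length 2 -- new best
  Position 2 ('g'): window [0,2] length 3 -- new best
  Position 3 ('e'): window [0,3] length 4 -- new best
  Position 4 ('h'): window [0,4] length 5 -- new best
  Position 5 ('f'): window [0,5] length 6 -- new best
  Position 6 ('g'): repeat (last at 2), move window start to 3
  Position 6 ('g'): window [3,6] length 4
  Position 7 ('h'): repeat (last at 4), move window start to 5
  Position 7 ('h'): window [5,7] length 3
  Position 8 ('e'): window [5,8] length 4
  Position 9 ('d'): window [5,9] length 5
  Position 10 ('d'): repeat (last at 9), move window start to 10
  Position 10 ('d'): window [10,10] length 1
  Position 11 ('a'): window [10,11] length 2
Longest substring with no repeats: "dbgehf" with length 6

6


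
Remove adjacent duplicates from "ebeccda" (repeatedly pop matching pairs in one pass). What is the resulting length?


Input: ebeccda
Stack-based adjacent duplicate removal:
  Read 'e': push. Stack: e
  Read 'b': push. Stack: eb
  Read 'e': push. Stack: ebe
  Read 'c': push. Stack: ebec
  Read 'c': matches stack top 'c' => pop. Stack: ebe
  Read 'd': push. Stack: ebed
  Read 'a': push. Stack: ebeda
Final stack: "ebeda" (length 5)

5


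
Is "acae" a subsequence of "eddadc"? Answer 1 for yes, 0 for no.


Check if "acae" is a subsequence of "eddadc"
Greedy scan:
  Position 0 ('e'): no match needed
  Position 1 ('d'): no match needed
  Position 2 ('d'): no match needed
  Position 3 ('a'): matches sub[0] = 'a'
  Position 4 ('d'): no match needed
  Position 5 ('c'): matches sub[1] = 'c'
Only matched 2/4 characters => not a subsequence

0


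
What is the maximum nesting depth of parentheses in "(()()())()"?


Input: "(()()())()"
Tracking depth:
  Position 0 '(': depth becomes 1
  Position 1 '(': depth becomes 2
  Position 2 ')': depth becomes 1
  Position 3 '(': depth becomes 2
  Position 4 ')': depth becomes 1
  Position 5 '(': depth becomes 2
  Position 6 ')': depth becomes 1
  Position 7 ')': depth becomes 0
  Position 8 '(': depth becomes 1
  Position 9 ')': depth becomes 0
Maximum depth reached: 2

2


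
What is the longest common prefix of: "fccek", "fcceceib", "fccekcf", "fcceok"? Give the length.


Words: fccek, fcceceib, fccekcf, fcceok
  Position 0: all 'f' => match
  Position 1: all 'c' => match
  Position 2: all 'c' => match
  Position 3: all 'e' => match
  Position 4: ('k', 'c', 'k', 'o') => mismatch, stop
LCP = "fcce" (length 4)

4


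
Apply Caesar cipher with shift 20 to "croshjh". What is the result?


Caesar cipher: shift "croshjh" by 20
  'c' (pos 2) + 20 = pos 22 = 'w'
  'r' (pos 17) + 20 = pos 11 = 'l'
  'o' (pos 14) + 20 = pos 8 = 'i'
  's' (pos 18) + 20 = pos 12 = 'm'
  'h' (pos 7) + 20 = pos 1 = 'b'
  'j' (pos 9) + 20 = pos 3 = 'd'
  'h' (pos 7) + 20 = pos 1 = 'b'
Result: wlimbdb

wlimbdb


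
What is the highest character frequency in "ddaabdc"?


Input: ddaabdc
Character counts:
  'a': 2
  'b': 1
  'c': 1
  'd': 3
Maximum frequency: 3

3


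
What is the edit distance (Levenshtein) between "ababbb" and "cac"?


Computing edit distance: "ababbb" -> "cac"
DP table:
           c    a    c
      0    1    2    3
  a   1    1    1    2
  b   2    2    2    2
  a   3    3    2    3
  b   4    4    3    3
  b   5    5    4    4
  b   6    6    5    5
Edit distance = dp[6][3] = 5

5


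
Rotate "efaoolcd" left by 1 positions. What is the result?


Input: "efaoolcd", rotate left by 1
First 1 characters: "e"
Remaining characters: "faoolcd"
Concatenate remaining + first: "faoolcd" + "e" = "faoolcde"

faoolcde


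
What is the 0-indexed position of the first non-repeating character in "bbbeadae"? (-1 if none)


Input: bbbeadae
Character frequencies:
  'a': 2
  'b': 3
  'd': 1
  'e': 2
Scanning left to right for freq == 1:
  Position 0 ('b'): freq=3, skip
  Position 1 ('b'): freq=3, skip
  Position 2 ('b'): freq=3, skip
  Position 3 ('e'): freq=2, skip
  Position 4 ('a'): freq=2, skip
  Position 5 ('d'): unique! => answer = 5

5


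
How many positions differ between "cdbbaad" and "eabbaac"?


Comparing "cdbbaad" and "eabbaac" position by position:
  Position 0: 'c' vs 'e' => DIFFER
  Position 1: 'd' vs 'a' => DIFFER
  Position 2: 'b' vs 'b' => same
  Position 3: 'b' vs 'b' => same
  Position 4: 'a' vs 'a' => same
  Position 5: 'a' vs 'a' => same
  Position 6: 'd' vs 'c' => DIFFER
Positions that differ: 3

3


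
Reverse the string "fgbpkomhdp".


Input: fgbpkomhdp
Reading characters right to left:
  Position 9: 'p'
  Position 8: 'd'
  Position 7: 'h'
  Position 6: 'm'
  Position 5: 'o'
  Position 4: 'k'
  Position 3: 'p'
  Position 2: 'b'
  Position 1: 'g'
  Position 0: 'f'
Reversed: pdhmokpbgf

pdhmokpbgf


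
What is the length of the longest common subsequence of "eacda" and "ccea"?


LCS of "eacda" and "ccea"
DP table:
           c    c    e    a
      0    0    0    0    0
  e   0    0    0    1    1
  a   0    0    0    1    2
  c   0    1    1    1    2
  d   0    1    1    1    2
  a   0    1    1    1    2
LCS length = dp[5][4] = 2

2


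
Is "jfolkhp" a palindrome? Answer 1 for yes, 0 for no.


Input: jfolkhp
Reversed: phklofj
  Compare pos 0 ('j') with pos 6 ('p'): MISMATCH
  Compare pos 1 ('f') with pos 5 ('h'): MISMATCH
  Compare pos 2 ('o') with pos 4 ('k'): MISMATCH
Result: not a palindrome

0


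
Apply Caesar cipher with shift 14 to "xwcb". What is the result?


Caesar cipher: shift "xwcb" by 14
  'x' (pos 23) + 14 = pos 11 = 'l'
  'w' (pos 22) + 14 = pos 10 = 'k'
  'c' (pos 2) + 14 = pos 16 = 'q'
  'b' (pos 1) + 14 = pos 15 = 'p'
Result: lkqp

lkqp


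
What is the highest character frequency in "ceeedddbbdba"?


Input: ceeedddbbdba
Character counts:
  'a': 1
  'b': 3
  'c': 1
  'd': 4
  'e': 3
Maximum frequency: 4

4


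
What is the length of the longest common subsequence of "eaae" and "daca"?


LCS of "eaae" and "daca"
DP table:
           d    a    c    a
      0    0    0    0    0
  e   0    0    0    0    0
  a   0    0    1    1    1
  a   0    0    1    1    2
  e   0    0    1    1    2
LCS length = dp[4][4] = 2

2


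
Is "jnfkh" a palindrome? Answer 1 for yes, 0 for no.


Input: jnfkh
Reversed: hkfnj
  Compare pos 0 ('j') with pos 4 ('h'): MISMATCH
  Compare pos 1 ('n') with pos 3 ('k'): MISMATCH
Result: not a palindrome

0


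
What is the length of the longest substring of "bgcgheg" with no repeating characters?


Input: "bgcgheg"
Sliding window (track last position of each char):
  Position 0 ('b'): window [0,0] length 1 -- new best
  Position 1 ('g'): window [0,1] length 2 -- new best
  Position 2 ('c'): window [0,2] length 3 -- new best
  Position 3 ('g'): repeat (last at 1), move window start to 2
  Position 3 ('g'): window [2,3] length 2
  Position 4 ('h'): window [2,4] length 3
  Position 5 ('e'): window [2,5] length 4 -- new best
  Position 6 ('g'): repeat (last at 3), move window start to 4
  Position 6 ('g'): window [4,6] length 3
Longest substring with no repeats: "cghe" with length 4

4


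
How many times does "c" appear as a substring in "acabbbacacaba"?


Searching for "c" in "acabbbacacaba"
Scanning each position:
  Position 0: "a" => no
  Position 1: "c" => MATCH
  Position 2: "a" => no
  Position 3: "b" => no
  Position 4: "b" => no
  Position 5: "b" => no
  Position 6: "a" => no
  Position 7: "c" => MATCH
  Position 8: "a" => no
  Position 9: "c" => MATCH
  Position 10: "a" => no
  Position 11: "b" => no
  Position 12: "a" => no
Total occurrences: 3

3


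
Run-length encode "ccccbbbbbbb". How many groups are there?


Input: ccccbbbbbbb
Scanning for consecutive runs:
  Group 1: 'c' x 4 (positions 0-3)
  Group 2: 'b' x 7 (positions 4-10)
Total groups: 2

2


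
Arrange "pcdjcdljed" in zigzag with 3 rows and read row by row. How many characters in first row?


Zigzag "pcdjcdljed" into 3 rows:
Placing characters:
  'p' => row 0
  'c' => row 1
  'd' => row 2
  'j' => row 1
  'c' => row 0
  'd' => row 1
  'l' => row 2
  'j' => row 1
  'e' => row 0
  'd' => row 1
Rows:
  Row 0: "pce"
  Row 1: "cjdjd"
  Row 2: "dl"
First row length: 3

3


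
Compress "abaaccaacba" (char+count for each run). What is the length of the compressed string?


Input: abaaccaacba
Runs:
  'a' x 1 => "a1"
  'b' x 1 => "b1"
  'a' x 2 => "a2"
  'c' x 2 => "c2"
  'a' x 2 => "a2"
  'c' x 1 => "c1"
  'b' x 1 => "b1"
  'a' x 1 => "a1"
Compressed: "a1b1a2c2a2c1b1a1"
Compressed length: 16

16


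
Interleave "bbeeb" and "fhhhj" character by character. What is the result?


Interleaving "bbeeb" and "fhhhj":
  Position 0: 'b' from first, 'f' from second => "bf"
  Position 1: 'b' from first, 'h' from second => "bh"
  Position 2: 'e' from first, 'h' from second => "eh"
  Position 3: 'e' from first, 'h' from second => "eh"
  Position 4: 'b' from first, 'j' from second => "bj"
Result: bfbhehehbj

bfbhehehbj


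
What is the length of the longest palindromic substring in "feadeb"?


Input: "feadeb"
Checking substrings for palindromes:
  No multi-char palindromic substrings found
Longest palindromic substring: "f" with length 1

1


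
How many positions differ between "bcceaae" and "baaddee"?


Comparing "bcceaae" and "baaddee" position by position:
  Position 0: 'b' vs 'b' => same
  Position 1: 'c' vs 'a' => DIFFER
  Position 2: 'c' vs 'a' => DIFFER
  Position 3: 'e' vs 'd' => DIFFER
  Position 4: 'a' vs 'd' => DIFFER
  Position 5: 'a' vs 'e' => DIFFER
  Position 6: 'e' vs 'e' => same
Positions that differ: 5

5


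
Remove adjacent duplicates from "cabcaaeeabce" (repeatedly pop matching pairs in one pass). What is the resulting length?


Input: cabcaaeeabce
Stack-based adjacent duplicate removal:
  Read 'c': push. Stack: c
  Read 'a': push. Stack: ca
  Read 'b': push. Stack: cab
  Read 'c': push. Stack: cabc
  Read 'a': push. Stack: cabca
  Read 'a': matches stack top 'a' => pop. Stack: cabc
  Read 'e': push. Stack: cabce
  Read 'e': matches stack top 'e' => pop. Stack: cabc
  Read 'a': push. Stack: cabca
  Read 'b': push. Stack: cabcab
  Read 'c': push. Stack: cabcabc
  Read 'e': push. Stack: cabcabce
Final stack: "cabcabce" (length 8)

8


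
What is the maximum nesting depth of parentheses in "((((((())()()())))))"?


Input: "((((((())()()())))))"
Tracking depth:
  Position 0 '(': depth becomes 1
  Position 1 '(': depth becomes 2
  Position 2 '(': depth becomes 3
  Position 3 '(': depth becomes 4
  Position 4 '(': depth becomes 5
  Position 5 '(': depth becomes 6
  Position 6 '(': depth becomes 7
  Position 7 ')': depth becomes 6
  Position 8 ')': depth becomes 5
  Position 9 '(': depth becomes 6
  Position 10 ')': depth becomes 5
  Position 11 '(': depth becomes 6
  Position 12 ')': depth becomes 5
  Position 13 '(': depth becomes 6
  Position 14 ')': depth becomes 5
  Position 15 ')': depth becomes 4
  Position 16 ')': depth becomes 3
  Position 17 ')': depth becomes 2
  Position 18 ')': depth becomes 1
  Position 19 ')': depth becomes 0
Maximum depth reached: 7

7


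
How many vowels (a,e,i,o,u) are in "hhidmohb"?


Input: hhidmohb
Checking each character:
  'h' at position 0: consonant
  'h' at position 1: consonant
  'i' at position 2: vowel (running total: 1)
  'd' at position 3: consonant
  'm' at position 4: consonant
  'o' at position 5: vowel (running total: 2)
  'h' at position 6: consonant
  'b' at position 7: consonant
Total vowels: 2

2


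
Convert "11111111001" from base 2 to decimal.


Input: "11111111001" in base 2
Positional expansion:
  Digit '1' (value 1) x 2^10 = 1024
  Digit '1' (value 1) x 2^9 = 512
  Digit '1' (value 1) x 2^8 = 256
  Digit '1' (value 1) x 2^7 = 128
  Digit '1' (value 1) x 2^6 = 64
  Digit '1' (value 1) x 2^5 = 32
  Digit '1' (value 1) x 2^4 = 16
  Digit '1' (value 1) x 2^3 = 8
  Digit '0' (value 0) x 2^2 = 0
  Digit '0' (value 0) x 2^1 = 0
  Digit '1' (value 1) x 2^0 = 1
Sum = 2041

2041


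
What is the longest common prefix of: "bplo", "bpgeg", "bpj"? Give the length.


Words: bplo, bpgeg, bpj
  Position 0: all 'b' => match
  Position 1: all 'p' => match
  Position 2: ('l', 'g', 'j') => mismatch, stop
LCP = "bp" (length 2)

2


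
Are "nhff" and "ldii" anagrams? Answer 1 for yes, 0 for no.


Strings: "nhff", "ldii"
Sorted first:  ffhn
Sorted second: diil
Differ at position 0: 'f' vs 'd' => not anagrams

0


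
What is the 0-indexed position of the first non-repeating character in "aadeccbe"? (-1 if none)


Input: aadeccbe
Character frequencies:
  'a': 2
  'b': 1
  'c': 2
  'd': 1
  'e': 2
Scanning left to right for freq == 1:
  Position 0 ('a'): freq=2, skip
  Position 1 ('a'): freq=2, skip
  Position 2 ('d'): unique! => answer = 2

2


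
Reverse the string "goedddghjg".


Input: goedddghjg
Reading characters right to left:
  Position 9: 'g'
  Position 8: 'j'
  Position 7: 'h'
  Position 6: 'g'
  Position 5: 'd'
  Position 4: 'd'
  Position 3: 'd'
  Position 2: 'e'
  Position 1: 'o'
  Position 0: 'g'
Reversed: gjhgdddeog

gjhgdddeog


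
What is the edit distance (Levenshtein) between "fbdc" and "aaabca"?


Computing edit distance: "fbdc" -> "aaabca"
DP table:
           a    a    a    b    c    a
      0    1    2    3    4    5    6
  f   1    1    2    3    4    5    6
  b   2    2    2    3    3    4    5
  d   3    3    3    3    4    4    5
  c   4    4    4    4    4    4    5
Edit distance = dp[4][6] = 5

5


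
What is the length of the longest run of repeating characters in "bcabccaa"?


Input: "bcabccaa"
Scanning for longest run:
  Position 1 ('c'): new char, reset run to 1
  Position 2 ('a'): new char, reset run to 1
  Position 3 ('b'): new char, reset run to 1
  Position 4 ('c'): new char, reset run to 1
  Position 5 ('c'): continues run of 'c', length=2
  Position 6 ('a'): new char, reset run to 1
  Position 7 ('a'): continues run of 'a', length=2
Longest run: 'c' with length 2

2


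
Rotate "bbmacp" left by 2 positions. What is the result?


Input: "bbmacp", rotate left by 2
First 2 characters: "bb"
Remaining characters: "macp"
Concatenate remaining + first: "macp" + "bb" = "macpbb"

macpbb


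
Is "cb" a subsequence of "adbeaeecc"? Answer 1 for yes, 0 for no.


Check if "cb" is a subsequence of "adbeaeecc"
Greedy scan:
  Position 0 ('a'): no match needed
  Position 1 ('d'): no match needed
  Position 2 ('b'): no match needed
  Position 3 ('e'): no match needed
  Position 4 ('a'): no match needed
  Position 5 ('e'): no match needed
  Position 6 ('e'): no match needed
  Position 7 ('c'): matches sub[0] = 'c'
  Position 8 ('c'): no match needed
Only matched 1/2 characters => not a subsequence

0


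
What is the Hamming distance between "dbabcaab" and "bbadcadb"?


Comparing "dbabcaab" and "bbadcadb" position by position:
  Position 0: 'd' vs 'b' => differ
  Position 1: 'b' vs 'b' => same
  Position 2: 'a' vs 'a' => same
  Position 3: 'b' vs 'd' => differ
  Position 4: 'c' vs 'c' => same
  Position 5: 'a' vs 'a' => same
  Position 6: 'a' vs 'd' => differ
  Position 7: 'b' vs 'b' => same
Total differences (Hamming distance): 3

3


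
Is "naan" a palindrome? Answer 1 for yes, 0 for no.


Input: naan
Reversed: naan
  Compare pos 0 ('n') with pos 3 ('n'): match
  Compare pos 1 ('a') with pos 2 ('a'): match
Result: palindrome

1


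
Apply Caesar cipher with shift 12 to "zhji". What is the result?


Caesar cipher: shift "zhji" by 12
  'z' (pos 25) + 12 = pos 11 = 'l'
  'h' (pos 7) + 12 = pos 19 = 't'
  'j' (pos 9) + 12 = pos 21 = 'v'
  'i' (pos 8) + 12 = pos 20 = 'u'
Result: ltvu

ltvu


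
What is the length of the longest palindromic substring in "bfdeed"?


Input: "bfdeed"
Checking substrings for palindromes:
  [2:6] "deed" (len 4) => palindrome
  [3:5] "ee" (len 2) => palindrome
Longest palindromic substring: "deed" with length 4

4


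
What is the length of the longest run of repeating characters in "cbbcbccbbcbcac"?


Input: "cbbcbccbbcbcac"
Scanning for longest run:
  Position 1 ('b'): new char, reset run to 1
  Position 2 ('b'): continues run of 'b', length=2
  Position 3 ('c'): new char, reset run to 1
  Position 4 ('b'): new char, reset run to 1
  Position 5 ('c'): new char, reset run to 1
  Position 6 ('c'): continues run of 'c', length=2
  Position 7 ('b'): new char, reset run to 1
  Position 8 ('b'): continues run of 'b', length=2
  Position 9 ('c'): new char, reset run to 1
  Position 10 ('b'): new char, reset run to 1
  Position 11 ('c'): new char, reset run to 1
  Position 12 ('a'): new char, reset run to 1
  Position 13 ('c'): new char, reset run to 1
Longest run: 'b' with length 2

2


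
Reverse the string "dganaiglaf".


Input: dganaiglaf
Reading characters right to left:
  Position 9: 'f'
  Position 8: 'a'
  Position 7: 'l'
  Position 6: 'g'
  Position 5: 'i'
  Position 4: 'a'
  Position 3: 'n'
  Position 2: 'a'
  Position 1: 'g'
  Position 0: 'd'
Reversed: falgianagd

falgianagd


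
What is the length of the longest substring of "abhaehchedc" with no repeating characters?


Input: "abhaehchedc"
Sliding window (track last position of each char):
  Position 0 ('a'): window [0,0] length 1 -- new best
  Position 1 ('b'): window [0,1] length 2 -- new best
  Position 2 ('h'): window [0,2] length 3 -- new best
  Position 3 ('a'): repeat (last at 0), move window start to 1
  Position 3 ('a'): window [1,3] length 3
  Position 4 ('e'): window [1,4] length 4 -- new best
  Position 5 ('h'): repeat (last at 2), move window start to 3
  Position 5 ('h'): window [3,5] length 3
  Position 6 ('c'): window [3,6] length 4
  Position 7 ('h'): repeat (last at 5), move window start to 6
  Position 7 ('h'): window [6,7] length 2
  Position 8 ('e'): window [6,8] length 3
  Position 9 ('d'): window [6,9] length 4
  Position 10 ('c'): repeat (last at 6), move window start to 7
  Position 10 ('c'): window [7,10] length 4
Longest substring with no repeats: "bhae" with length 4

4


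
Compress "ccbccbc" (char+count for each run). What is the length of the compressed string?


Input: ccbccbc
Runs:
  'c' x 2 => "c2"
  'b' x 1 => "b1"
  'c' x 2 => "c2"
  'b' x 1 => "b1"
  'c' x 1 => "c1"
Compressed: "c2b1c2b1c1"
Compressed length: 10

10
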